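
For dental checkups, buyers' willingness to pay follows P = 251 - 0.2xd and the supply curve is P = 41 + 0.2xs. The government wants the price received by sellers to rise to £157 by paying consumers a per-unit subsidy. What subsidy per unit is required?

Required subsidy s = £22 per unit

At a seller price of 157, quantity supplied is -205 + 5·157 = 580.
Buyers absorb 580 only when they pay Pb = 251 − 0.2·580 = 135.
s = Ps − Pb = 157 − 135 = 22.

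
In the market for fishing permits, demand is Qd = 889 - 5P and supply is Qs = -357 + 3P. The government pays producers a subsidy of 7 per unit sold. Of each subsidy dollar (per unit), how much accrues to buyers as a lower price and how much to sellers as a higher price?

Pre-subsidy: 889 - 5P = -357 + 3P gives P* = 155.75, Q* = 110.25.
With the subsidy, sellers receive Ps = Pb + 7 for each unit, where Pb is the price buyers pay.
Supply in terms of Pb becomes Qs = -357 + 3(Pb + 7) = -336 + 3Pb. Setting this equal to demand: 889 - 5Pb = -336 + 3Pb, so Pb = 153.125.
Sellers receive Ps = 153.125 + 7 = 160.125; Q' = 889 − 5·153.125 = 123.375.
Buyers' price falls by P* − Pb = 155.75 − 153.125 = 2.625; sellers' price rises by Ps − P* = 160.125 − 155.75 = 4.375.

Buyers gain 2.625 per unit; sellers gain 4.375 per unit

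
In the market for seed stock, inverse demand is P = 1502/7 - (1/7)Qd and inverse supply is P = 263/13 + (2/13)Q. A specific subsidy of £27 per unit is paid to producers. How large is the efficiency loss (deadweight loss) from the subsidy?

Pre-subsidy: 1502/7 - (1/7)Q = 263/13 + (2/13)Q gives Q* = 655 and P* = 121.
With the subsidy, sellers receive Ps = Pb + 27 for each unit, where Pb is the price buyers pay.
On the curves, Pb = 1502/7 - (1/7)Q and Ps = 263/13 + (2/13)Q; the wedge Ps − Pb = 27 gives 263/13 + (2/13)Q − (1502/7 - (1/7)Q) = 27, so Q' = 746.
Then Pb = 1502/7 − (1/7)·746 = 108 and Ps = 263/13 + (2/13)·746 = 135.
The subsidy expands output by 746 − 655 = 91 past the efficient level; on those units the gap between marginal cost and willingness to pay runs from 0 up to 27.
DWL = ½ × 27 × 91 = 1228.5.

Deadweight loss = £1228.5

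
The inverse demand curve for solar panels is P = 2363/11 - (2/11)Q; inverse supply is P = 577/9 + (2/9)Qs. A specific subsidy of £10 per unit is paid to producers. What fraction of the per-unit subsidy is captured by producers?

Pre-subsidy: 2363/11 - (2/11)Q = 577/9 + (2/9)Q gives Q* = 373 and P* = 147.
With the subsidy, sellers receive Ps = Pb + 10 for each unit, where Pb is the price buyers pay.
On the curves, Pb = 2363/11 - (2/11)Q and Ps = 577/9 + (2/9)Q; the wedge Ps − Pb = 10 gives 577/9 + (2/9)Q − (2363/11 - (2/11)Q) = 10, so Q' = 397.75.
Then Pb = 2363/11 − (2/11)·397.75 = 142.5 and Ps = 577/9 + (2/9)·397.75 = 152.5.
Buyers' price falls by P* − Pb = 147 − 142.5 = 4.5; sellers' price rises by Ps − P* = 152.5 − 147 = 5.5.
So producers capture 5.5/10 = 0.55 of each unit of subsidy.

Producer share = 0.55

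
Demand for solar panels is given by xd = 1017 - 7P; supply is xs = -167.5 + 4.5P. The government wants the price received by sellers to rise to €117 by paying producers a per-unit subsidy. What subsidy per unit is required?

Required subsidy s = €23 per unit

At a seller price of 117, quantity supplied is -167.5 + 4.5·117 = 359.
Buyers absorb 359 only when they pay Pb with 1017 − 7·Pb = 359, i.e. Pb = 94.
s = Ps − Pb = 117 − 94 = 23.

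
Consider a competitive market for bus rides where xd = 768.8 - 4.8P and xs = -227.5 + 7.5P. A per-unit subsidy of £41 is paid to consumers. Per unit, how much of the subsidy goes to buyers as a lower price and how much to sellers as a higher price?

Pre-subsidy: 768.8 - 4.8P = -227.5 + 7.5P gives P* = 81, x* = 380.
With the rebate, buyers effectively pay Pb = Ps − 41, where Ps is the price sellers receive.
Demand in terms of Ps becomes xd = 768.8 − 4.8(Ps − 41) = 965.6 - 4.8Ps. Setting this equal to supply: 965.6 - 4.8Ps = -227.5 + 7.5Ps, so Ps = 97.
Buyers pay Pb = 97 − 41 = 56; x' = -227.5 + 7.5·97 = 500.
Buyers' price falls by P* − Pb = 81 − 56 = 25; sellers' price rises by Ps − P* = 97 − 81 = 16.

Buyers gain £25 per unit; sellers gain £16 per unit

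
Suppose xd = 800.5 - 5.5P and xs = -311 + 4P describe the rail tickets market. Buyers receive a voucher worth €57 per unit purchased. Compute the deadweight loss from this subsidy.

Pre-subsidy: 800.5 - 5.5P = -311 + 4P gives P* = 117, x* = 157.
With the rebate, buyers effectively pay Pb = Ps − 57, where Ps is the price sellers receive.
Demand in terms of Ps becomes xd = 800.5 − 5.5(Ps − 57) = 1114 - 5.5Ps. Setting this equal to supply: 1114 - 5.5Ps = -311 + 4Ps, so Ps = 150.
Buyers pay Pb = 150 − 57 = 93; x' = -311 + 4·150 = 289.
The subsidy expands output by 289 − 157 = 132 past the efficient level; on those units the gap between marginal cost and willingness to pay runs from 0 up to 57.
DWL = ½ × 57 × 132 = 3762.

Deadweight loss = €3762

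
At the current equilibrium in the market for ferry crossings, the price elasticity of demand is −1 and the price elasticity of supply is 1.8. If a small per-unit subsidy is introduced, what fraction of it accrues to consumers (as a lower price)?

For a small subsidy around the equilibrium, the benefit split depends on the relative slopes, which at a point are proportional to the elasticities.
Buyer share = εs/(εs + |εd|) = 1.8/(1.8 + 1) = 9/14; seller share = |εd|/(εs + |εd|) = 5/14.

Consumer share = 9/14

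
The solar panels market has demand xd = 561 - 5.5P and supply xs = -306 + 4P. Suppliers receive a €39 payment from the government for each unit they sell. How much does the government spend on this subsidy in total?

Government cost = 110682/19

Pre-subsidy: 561 - 5.5P = -306 + 4P gives P* = 1734/19, x* = 1122/19.
With the subsidy, sellers receive Ps = Pb + 39 for each unit, where Pb is the price buyers pay.
Supply in terms of Pb becomes xs = -306 + 4(Pb + 39) = -150 + 4Pb. Setting this equal to demand: 561 - 5.5Pb = -150 + 4Pb, so Pb = 1422/19.
Sellers receive Ps = 1422/19 + 39 = 2163/19; x' = 561 − 5.5·(1422/19) = 2838/19.
Government outlay = subsidy × quantity = 39 × 2838/19 = 110682/19.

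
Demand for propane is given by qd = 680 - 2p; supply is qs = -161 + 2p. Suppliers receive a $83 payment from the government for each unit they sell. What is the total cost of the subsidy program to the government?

Pre-subsidy: 680 - 2p = -161 + 2p gives p* = 210.25, q* = 259.5.
With the subsidy, sellers receive ps = pb + 83 for each unit, where pb is the price buyers pay.
Supply in terms of pb becomes qs = -161 + 2(pb + 83) = 5 + 2pb. Setting this equal to demand: 680 - 2pb = 5 + 2pb, so pb = 168.75.
Sellers receive ps = 168.75 + 83 = 251.75; q' = 680 − 2·168.75 = 342.5.
Government outlay = subsidy × quantity = 83 × 342.5 = 28427.5.

Government cost = $28427.5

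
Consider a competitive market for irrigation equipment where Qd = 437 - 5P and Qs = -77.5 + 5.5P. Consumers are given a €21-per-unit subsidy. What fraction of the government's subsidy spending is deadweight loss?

Pre-subsidy: 437 - 5P = -77.5 + 5.5P gives P* = 49, Q* = 192.
With the rebate, buyers effectively pay Pb = Ps − 21, where Ps is the price sellers receive.
Demand in terms of Ps becomes Qd = 437 − 5(Ps − 21) = 542 - 5Ps. Setting this equal to supply: 542 - 5Ps = -77.5 + 5.5Ps, so Ps = 59.
Buyers pay Pb = 59 − 21 = 38; Q' = -77.5 + 5.5·59 = 247.
ΔCS = ½(192 + 247)(49 − 38) = 2414.5; ΔPS = ½(192 + 247)(59 − 49) = 2195.
Government spending = 21 × 247 = 5187.
DWL = ½ × 21 × (247 − 192) = 577.5; fraction = 577.5 / 5187 = 55/494.

DWL / government spending = 55/494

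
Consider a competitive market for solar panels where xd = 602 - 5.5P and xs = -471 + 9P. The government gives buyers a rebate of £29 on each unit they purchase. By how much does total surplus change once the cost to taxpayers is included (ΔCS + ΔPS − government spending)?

Net change in total surplus = -£1435.5

Pre-subsidy: 602 - 5.5P = -471 + 9P gives P* = 74, x* = 195.
With the rebate, buyers effectively pay Pb = Ps − 29, where Ps is the price sellers receive.
Demand in terms of Ps becomes xd = 602 − 5.5(Ps − 29) = 761.5 - 5.5Ps. Setting this equal to supply: 761.5 - 5.5Ps = -471 + 9Ps, so Ps = 85.
Buyers pay Pb = 85 − 29 = 56; x' = -471 + 9·85 = 294.
ΔCS = ½(195 + 294)(74 − 56) = 4401; ΔPS = ½(195 + 294)(85 − 74) = 2689.5.
Government spending = 29 × 294 = 8526.
Net change = 4401 + 2689.5 − 8526 = -1435.5. The loss equals the DWL triangle ½·29·99.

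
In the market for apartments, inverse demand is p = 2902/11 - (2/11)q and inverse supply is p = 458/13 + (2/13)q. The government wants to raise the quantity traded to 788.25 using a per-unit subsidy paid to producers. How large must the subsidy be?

At q = 788.25, from the demand curve buyers pay pb = 2902/11 − (2/11)·788.25 = 120.5; from the supply curve sellers need ps = 458/13 + (2/13)·788.25 = 156.5.
The subsidy must fill the gap: s = ps − pb = 156.5 − 120.5 = 36.

Required subsidy s = 36 per unit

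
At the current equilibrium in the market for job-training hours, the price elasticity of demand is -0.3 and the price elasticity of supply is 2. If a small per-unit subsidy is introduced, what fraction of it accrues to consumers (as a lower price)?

Consumer share = 20/23

For a small subsidy around the equilibrium, the benefit split depends on the relative slopes, which at a point are proportional to the elasticities.
Buyer share = εs/(εs + |εd|) = 2/(2 + 0.3) = 20/23; seller share = |εd|/(εs + |εd|) = 3/23.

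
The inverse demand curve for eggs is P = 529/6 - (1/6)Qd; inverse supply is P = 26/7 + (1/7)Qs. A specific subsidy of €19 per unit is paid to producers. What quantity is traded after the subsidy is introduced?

Pre-subsidy: 529/6 - (1/6)Q = 26/7 + (1/7)Q gives Q* = 3547/13 and P* = 555/13.
With the subsidy, sellers receive Ps = Pb + 19 for each unit, where Pb is the price buyers pay.
On the curves, Pb = 529/6 - (1/6)Q and Ps = 26/7 + (1/7)Q; the wedge Ps − Pb = 19 gives 26/7 + (1/7)Q − (529/6 - (1/6)Q) = 19, so Q' = 4345/13.
Then Pb = 529/6 − (1/6)·(4345/13) = 422/13 and Ps = 26/7 + (1/7)·(4345/13) = 669/13.

Q' = 4345/13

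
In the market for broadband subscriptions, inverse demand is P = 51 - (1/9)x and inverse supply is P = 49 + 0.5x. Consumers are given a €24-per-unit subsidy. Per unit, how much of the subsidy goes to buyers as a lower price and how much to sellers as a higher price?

Buyers gain 48/11 per unit; sellers gain 216/11 per unit

Pre-subsidy: 51 - (1/9)x = 49 + 0.5x gives x* = 36/11 and P* = 557/11.
With the rebate, buyers effectively pay Pb = Ps − 24, where Ps is the price sellers receive.
On the curves, Pb = 51 - (1/9)x and Ps = 49 + 0.5x; the wedge Ps − Pb = 24 gives 49 + 0.5x − (51 - (1/9)x) = 24, so x' = 468/11.
Then Pb = 51 − (1/9)·(468/11) = 509/11 and Ps = 49 + 0.5·(468/11) = 773/11.
Buyers' price falls by P* − Pb = 557/11 − 509/11 = 48/11; sellers' price rises by Ps − P* = 773/11 − 557/11 = 216/11.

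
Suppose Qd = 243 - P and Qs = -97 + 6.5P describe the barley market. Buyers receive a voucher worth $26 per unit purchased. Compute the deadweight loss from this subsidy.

Deadweight loss = 4394/15

Pre-subsidy: 243 - P = -97 + 6.5P gives P* = 136/3, Q* = 593/3.
With the rebate, buyers effectively pay Pb = Ps − 26, where Ps is the price sellers receive.
Demand in terms of Ps becomes Qd = 243 − 1(Ps − 26) = 269 - Ps. Setting this equal to supply: 269 - Ps = -97 + 6.5Ps, so Ps = 48.8.
Buyers pay Pb = 48.8 − 26 = 22.8; Q' = -97 + 6.5·48.8 = 220.2.
The subsidy expands output by 220.2 − 593/3 = 338/15 past the efficient level; on those units the gap between marginal cost and willingness to pay runs from 0 up to 26.
DWL = ½ × 26 × 338/15 = 4394/15.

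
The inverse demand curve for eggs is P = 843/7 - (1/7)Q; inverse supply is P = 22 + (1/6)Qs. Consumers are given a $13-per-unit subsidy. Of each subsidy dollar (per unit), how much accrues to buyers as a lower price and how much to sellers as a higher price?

Pre-subsidy: 843/7 - (1/7)Q = 22 + (1/6)Q gives Q* = 318 and P* = 75.
With the rebate, buyers effectively pay Pb = Ps − 13, where Ps is the price sellers receive.
On the curves, Pb = 843/7 - (1/7)Q and Ps = 22 + (1/6)Q; the wedge Ps − Pb = 13 gives 22 + (1/6)Q − (843/7 - (1/7)Q) = 13, so Q' = 360.
Then Pb = 843/7 − (1/7)·360 = 69 and Ps = 22 + (1/6)·360 = 82.
Buyers' price falls by P* − Pb = 75 − 69 = 6; sellers' price rises by Ps − P* = 82 − 75 = 7.

Buyers gain $6 per unit; sellers gain $7 per unit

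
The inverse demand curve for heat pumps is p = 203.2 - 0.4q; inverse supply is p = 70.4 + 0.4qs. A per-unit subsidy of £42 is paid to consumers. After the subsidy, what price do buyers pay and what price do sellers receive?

Pre-subsidy: 203.2 - 0.4q = 70.4 + 0.4q gives q* = 166 and p* = 136.8.
With the rebate, buyers effectively pay pb = ps − 42, where ps is the price sellers receive.
On the curves, pb = 203.2 - 0.4q and ps = 70.4 + 0.4q; the wedge ps − pb = 42 gives 70.4 + 0.4q − (203.2 - 0.4q) = 42, so q' = 218.5.
Then pb = 203.2 − 0.4·218.5 = 115.8 and ps = 70.4 + 0.4·218.5 = 157.8.

Buyers pay £115.8; sellers receive £157.8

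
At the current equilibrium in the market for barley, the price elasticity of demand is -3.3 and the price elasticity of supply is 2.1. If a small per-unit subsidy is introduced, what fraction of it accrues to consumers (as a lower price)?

Consumer share = 7/18

For a small subsidy around the equilibrium, the benefit split depends on the relative slopes, which at a point are proportional to the elasticities.
Buyer share = εs/(εs + |εd|) = 2.1/(2.1 + 3.3) = 7/18; seller share = |εd|/(εs + |εd|) = 11/18.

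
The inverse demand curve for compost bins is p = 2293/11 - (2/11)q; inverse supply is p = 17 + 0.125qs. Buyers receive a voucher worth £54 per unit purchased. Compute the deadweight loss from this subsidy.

Deadweight loss = £4752

Pre-subsidy: 2293/11 - (2/11)q = 17 + 0.125q gives q* = 624 and p* = 95.
With the rebate, buyers effectively pay pb = ps − 54, where ps is the price sellers receive.
On the curves, pb = 2293/11 - (2/11)q and ps = 17 + 0.125q; the wedge ps − pb = 54 gives 17 + 0.125q − (2293/11 - (2/11)q) = 54, so q' = 800.
Then pb = 2293/11 − (2/11)·800 = 63 and ps = 17 + 0.125·800 = 117.
The subsidy expands output by 800 − 624 = 176 past the efficient level; on those units the gap between marginal cost and willingness to pay runs from 0 up to 54.
DWL = ½ × 54 × 176 = 4752.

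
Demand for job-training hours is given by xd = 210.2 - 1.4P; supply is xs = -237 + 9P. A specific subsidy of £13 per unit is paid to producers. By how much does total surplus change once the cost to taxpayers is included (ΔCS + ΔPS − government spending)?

Pre-subsidy: 210.2 - 1.4P = -237 + 9P gives P* = 43, x* = 150.
With the subsidy, sellers receive Ps = Pb + 13 for each unit, where Pb is the price buyers pay.
Supply in terms of Pb becomes xs = -237 + 9(Pb + 13) = -120 + 9Pb. Setting this equal to demand: 210.2 - 1.4Pb = -120 + 9Pb, so Pb = 31.75.
Sellers receive Ps = 31.75 + 13 = 44.75; x' = 210.2 − 1.4·31.75 = 165.75.
ΔCS = ½(150 + 165.75)(43 − 31.75) = 1776.09375; ΔPS = ½(150 + 165.75)(44.75 − 43) = 276.28125.
Government spending = 13 × 165.75 = 2154.75.
Net change = 1776.09375 + 276.28125 − 2154.75 = -102.375. The loss equals the DWL triangle ½·13·15.75.

Net change in total surplus = -£102.375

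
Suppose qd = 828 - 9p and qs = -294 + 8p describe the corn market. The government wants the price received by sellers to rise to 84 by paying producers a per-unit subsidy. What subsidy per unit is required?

Required subsidy s = 34 per unit

At a seller price of 84, quantity supplied is -294 + 8·84 = 378.
Buyers absorb 378 only when they pay pb with 828 − 9·pb = 378, i.e. pb = 50.
s = ps − pb = 84 − 50 = 34.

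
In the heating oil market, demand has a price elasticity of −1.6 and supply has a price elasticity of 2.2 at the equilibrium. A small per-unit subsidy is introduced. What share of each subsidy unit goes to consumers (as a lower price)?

Consumer share = 11/19

For a small subsidy around the equilibrium, the benefit split depends on the relative slopes, which at a point are proportional to the elasticities.
Buyer share = εs/(εs + |εd|) = 2.2/(2.2 + 1.6) = 11/19; seller share = |εd|/(εs + |εd|) = 8/19.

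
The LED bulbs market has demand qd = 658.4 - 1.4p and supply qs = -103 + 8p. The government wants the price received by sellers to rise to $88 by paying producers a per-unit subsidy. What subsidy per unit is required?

Required subsidy s = $47 per unit

At a seller price of 88, quantity supplied is -103 + 8·88 = 601.
Buyers absorb 601 only when they pay pb with 658.4 − 1.4·pb = 601, i.e. pb = 41.
s = ps − pb = 88 − 41 = 47.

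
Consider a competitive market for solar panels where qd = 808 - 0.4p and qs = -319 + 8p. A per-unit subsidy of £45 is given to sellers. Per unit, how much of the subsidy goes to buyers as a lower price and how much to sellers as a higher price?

Pre-subsidy: 808 - 0.4p = -319 + 8p gives p* = 805/6, q* = 2263/3.
With the subsidy, sellers receive ps = pb + 45 for each unit, where pb is the price buyers pay.
Supply in terms of pb becomes qs = -319 + 8(pb + 45) = 41 + 8pb. Setting this equal to demand: 808 - 0.4pb = 41 + 8pb, so pb = 3835/42.
Sellers receive ps = 3835/42 + 45 = 5725/42; q' = 808 − 0.4·(3835/42) = 16201/21.
Buyers' price falls by p* − pb = 805/6 − 3835/42 = 300/7; sellers' price rises by ps − p* = 5725/42 − 805/6 = 15/7.

Buyers gain 300/7 per unit; sellers gain 15/7 per unit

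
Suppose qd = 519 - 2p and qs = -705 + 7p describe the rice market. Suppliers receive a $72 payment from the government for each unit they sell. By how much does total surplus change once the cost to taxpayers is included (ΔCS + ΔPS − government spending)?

Pre-subsidy: 519 - 2p = -705 + 7p gives p* = 136, q* = 247.
With the subsidy, sellers receive ps = pb + 72 for each unit, where pb is the price buyers pay.
Supply in terms of pb becomes qs = -705 + 7(pb + 72) = -201 + 7pb. Setting this equal to demand: 519 - 2pb = -201 + 7pb, so pb = 80.
Sellers receive ps = 80 + 72 = 152; q' = 519 − 2·80 = 359.
ΔCS = ½(247 + 359)(136 − 80) = 16968; ΔPS = ½(247 + 359)(152 − 136) = 4848.
Government spending = 72 × 359 = 25848.
Net change = 16968 + 4848 − 25848 = -4032. The loss equals the DWL triangle ½·72·112.

Net change in total surplus = -$4032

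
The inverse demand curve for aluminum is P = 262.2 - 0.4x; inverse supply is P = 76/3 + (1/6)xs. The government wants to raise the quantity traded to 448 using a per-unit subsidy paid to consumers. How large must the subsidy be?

At x = 448, from the demand curve buyers pay Pb = 262.2 − 0.4·448 = 83; from the supply curve sellers need Ps = 76/3 + (1/6)·448 = 100.
The subsidy must fill the gap: s = Ps − Pb = 100 − 83 = 17.

Required subsidy s = 17 per unit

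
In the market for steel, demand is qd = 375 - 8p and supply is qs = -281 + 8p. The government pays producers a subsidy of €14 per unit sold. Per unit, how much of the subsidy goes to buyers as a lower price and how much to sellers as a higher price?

Buyers gain €7 per unit; sellers gain €7 per unit

Pre-subsidy: 375 - 8p = -281 + 8p gives p* = 41, q* = 47.
With the subsidy, sellers receive ps = pb + 14 for each unit, where pb is the price buyers pay.
Supply in terms of pb becomes qs = -281 + 8(pb + 14) = -169 + 8pb. Setting this equal to demand: 375 - 8pb = -169 + 8pb, so pb = 34.
Sellers receive ps = 34 + 14 = 48; q' = 375 − 8·34 = 103.
Buyers' price falls by p* − pb = 41 − 34 = 7; sellers' price rises by ps − p* = 48 − 41 = 7.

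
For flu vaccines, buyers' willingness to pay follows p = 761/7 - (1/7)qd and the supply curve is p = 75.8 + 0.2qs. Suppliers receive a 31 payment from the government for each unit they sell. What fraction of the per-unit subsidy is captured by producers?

Producer share = 7/12

Pre-subsidy: 761/7 - (1/7)q = 75.8 + 0.2q gives q* = 96 and p* = 95.
With the subsidy, sellers receive ps = pb + 31 for each unit, where pb is the price buyers pay.
On the curves, pb = 761/7 - (1/7)q and ps = 75.8 + 0.2q; the wedge ps − pb = 31 gives 75.8 + 0.2q − (761/7 - (1/7)q) = 31, so q' = 2237/12.
Then pb = 761/7 − (1/7)·(2237/12) = 985/12 and ps = 75.8 + 0.2·(2237/12) = 1357/12.
Buyers' price falls by p* − pb = 95 − 985/12 = 155/12; sellers' price rises by ps − p* = 1357/12 − 95 = 217/12.
So producers capture (217/12)/31 = 7/12 of each unit of subsidy.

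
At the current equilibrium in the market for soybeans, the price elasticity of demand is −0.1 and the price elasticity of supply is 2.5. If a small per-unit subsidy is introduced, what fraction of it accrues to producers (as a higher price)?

Producer share = 1/26

For a small subsidy around the equilibrium, the benefit split depends on the relative slopes, which at a point are proportional to the elasticities.
Buyer share = εs/(εs + |εd|) = 2.5/(2.5 + 0.1) = 25/26; seller share = |εd|/(εs + |εd|) = 1/26.
So producers capture 1/26 of the subsidy.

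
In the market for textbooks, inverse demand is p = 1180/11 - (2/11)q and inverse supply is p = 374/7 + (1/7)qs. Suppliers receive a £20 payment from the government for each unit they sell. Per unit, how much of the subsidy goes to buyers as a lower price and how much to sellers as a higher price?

Buyers gain £11.2 per unit; sellers gain £8.8 per unit

Pre-subsidy: 1180/11 - (2/11)q = 374/7 + (1/7)q gives q* = 165.84 and p* = 77.12.
With the subsidy, sellers receive ps = pb + 20 for each unit, where pb is the price buyers pay.
On the curves, pb = 1180/11 - (2/11)q and ps = 374/7 + (1/7)q; the wedge ps − pb = 20 gives 374/7 + (1/7)q − (1180/11 - (2/11)q) = 20, so q' = 227.44.
Then pb = 1180/11 − (2/11)·227.44 = 65.92 and ps = 374/7 + (1/7)·227.44 = 85.92.
Buyers' price falls by p* − pb = 77.12 − 65.92 = 11.2; sellers' price rises by ps − p* = 85.92 − 77.12 = 8.8.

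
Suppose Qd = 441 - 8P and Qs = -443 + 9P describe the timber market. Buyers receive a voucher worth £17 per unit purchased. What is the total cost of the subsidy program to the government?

Pre-subsidy: 441 - 8P = -443 + 9P gives P* = 52, Q* = 25.
With the rebate, buyers effectively pay Pb = Ps − 17, where Ps is the price sellers receive.
Demand in terms of Ps becomes Qd = 441 − 8(Ps − 17) = 577 - 8Ps. Setting this equal to supply: 577 - 8Ps = -443 + 9Ps, so Ps = 60.
Buyers pay Pb = 60 − 17 = 43; Q' = -443 + 9·60 = 97.
Government outlay = subsidy × quantity = 17 × 97 = 1649.

Government cost = £1649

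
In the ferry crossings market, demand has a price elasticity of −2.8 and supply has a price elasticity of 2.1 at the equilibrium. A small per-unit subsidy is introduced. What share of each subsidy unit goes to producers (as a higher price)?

For a small subsidy around the equilibrium, the benefit split depends on the relative slopes, which at a point are proportional to the elasticities.
Buyer share = εs/(εs + |εd|) = 2.1/(2.1 + 2.8) = 3/7; seller share = |εd|/(εs + |εd|) = 4/7.
So producers capture 4/7 of the subsidy.

Producer share = 4/7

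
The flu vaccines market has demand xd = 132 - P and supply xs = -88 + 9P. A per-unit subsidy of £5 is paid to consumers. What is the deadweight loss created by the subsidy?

Deadweight loss = £11.25

Pre-subsidy: 132 - P = -88 + 9P gives P* = 22, x* = 110.
With the rebate, buyers effectively pay Pb = Ps − 5, where Ps is the price sellers receive.
Demand in terms of Ps becomes xd = 132 − 1(Ps − 5) = 137 - Ps. Setting this equal to supply: 137 - Ps = -88 + 9Ps, so Ps = 22.5.
Buyers pay Pb = 22.5 − 5 = 17.5; x' = -88 + 9·22.5 = 114.5.
The subsidy expands output by 114.5 − 110 = 4.5 past the efficient level; on those units the gap between marginal cost and willingness to pay runs from 0 up to 5.
DWL = ½ × 5 × 4.5 = 11.25.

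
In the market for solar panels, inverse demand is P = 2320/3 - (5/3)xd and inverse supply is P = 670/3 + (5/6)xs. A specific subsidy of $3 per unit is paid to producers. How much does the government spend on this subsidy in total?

Pre-subsidy: 2320/3 - (5/3)x = 670/3 + (5/6)x gives x* = 220 and P* = 1220/3.
With the subsidy, sellers receive Ps = Pb + 3 for each unit, where Pb is the price buyers pay.
On the curves, Pb = 2320/3 - (5/3)x and Ps = 670/3 + (5/6)x; the wedge Ps − Pb = 3 gives 670/3 + (5/6)x − (2320/3 - (5/3)x) = 3, so x' = 221.2.
Then Pb = 2320/3 − (5/3)·221.2 = 1214/3 and Ps = 670/3 + (5/6)·221.2 = 1223/3.
Government outlay = subsidy × quantity = 3 × 221.2 = 663.6.

Government cost = $663.6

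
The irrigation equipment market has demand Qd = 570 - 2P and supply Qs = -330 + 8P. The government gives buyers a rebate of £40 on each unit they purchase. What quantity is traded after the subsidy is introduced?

Q' = 454

Pre-subsidy: 570 - 2P = -330 + 8P gives P* = 90, Q* = 390.
With the rebate, buyers effectively pay Pb = Ps − 40, where Ps is the price sellers receive.
Demand in terms of Ps becomes Qd = 570 − 2(Ps − 40) = 650 - 2Ps. Setting this equal to supply: 650 - 2Ps = -330 + 8Ps, so Ps = 98.
Buyers pay Pb = 98 − 40 = 58; Q' = -330 + 8·98 = 454.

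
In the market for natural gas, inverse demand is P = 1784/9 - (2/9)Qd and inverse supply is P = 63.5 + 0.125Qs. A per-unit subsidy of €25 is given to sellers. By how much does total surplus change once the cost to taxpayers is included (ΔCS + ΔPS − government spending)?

Net change in total surplus = -€900

Pre-subsidy: 1784/9 - (2/9)Q = 63.5 + 0.125Q gives Q* = 388 and P* = 112.
With the subsidy, sellers receive Ps = Pb + 25 for each unit, where Pb is the price buyers pay.
On the curves, Pb = 1784/9 - (2/9)Q and Ps = 63.5 + 0.125Q; the wedge Ps − Pb = 25 gives 63.5 + 0.125Q − (1784/9 - (2/9)Q) = 25, so Q' = 460.
Then Pb = 1784/9 − (2/9)·460 = 96 and Ps = 63.5 + 0.125·460 = 121.
ΔCS = ½(388 + 460)(112 − 96) = 6784; ΔPS = ½(388 + 460)(121 − 112) = 3816.
Government spending = 25 × 460 = 11500.
Net change = 6784 + 3816 − 11500 = -900. The loss equals the DWL triangle ½·25·72.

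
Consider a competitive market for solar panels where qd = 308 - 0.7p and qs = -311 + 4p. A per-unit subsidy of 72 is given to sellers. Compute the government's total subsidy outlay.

Government cost = 875448/47

Pre-subsidy: 308 - 0.7p = -311 + 4p gives p* = 6190/47, q* = 10143/47.
With the subsidy, sellers receive ps = pb + 72 for each unit, where pb is the price buyers pay.
Supply in terms of pb becomes qs = -311 + 4(pb + 72) = -23 + 4pb. Setting this equal to demand: 308 - 0.7pb = -23 + 4pb, so pb = 3310/47.
Sellers receive ps = 3310/47 + 72 = 6694/47; q' = 308 − 0.7·(3310/47) = 12159/47.
Government outlay = subsidy × quantity = 72 × 12159/47 = 875448/47.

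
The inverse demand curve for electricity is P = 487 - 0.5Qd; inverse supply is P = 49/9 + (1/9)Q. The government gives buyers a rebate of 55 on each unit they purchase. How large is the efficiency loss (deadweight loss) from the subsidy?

Deadweight loss = 2475

Pre-subsidy: 487 - 0.5Q = 49/9 + (1/9)Q gives Q* = 788 and P* = 93.
With the rebate, buyers effectively pay Pb = Ps − 55, where Ps is the price sellers receive.
On the curves, Pb = 487 - 0.5Q and Ps = 49/9 + (1/9)Q; the wedge Ps − Pb = 55 gives 49/9 + (1/9)Q − (487 - 0.5Q) = 55, so Q' = 878.
Then Pb = 487 − 0.5·878 = 48 and Ps = 49/9 + (1/9)·878 = 103.
The subsidy expands output by 878 − 788 = 90 past the efficient level; on those units the gap between marginal cost and willingness to pay runs from 0 up to 55.
DWL = ½ × 55 × 90 = 2475.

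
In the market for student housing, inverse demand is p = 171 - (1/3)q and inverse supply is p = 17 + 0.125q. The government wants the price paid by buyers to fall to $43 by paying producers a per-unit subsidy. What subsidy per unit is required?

At a buyer price of 43, quantity demanded is 513 − 3·43 = 384.
Sellers supply 384 only when they receive ps = 17 + 0.125·384 = 65.
s = ps − pb = 65 − 43 = 22.

Required subsidy s = $22 per unit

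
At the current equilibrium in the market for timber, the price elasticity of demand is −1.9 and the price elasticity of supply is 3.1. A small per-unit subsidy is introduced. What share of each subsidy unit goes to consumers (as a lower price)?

Consumer share = 0.62

For a small subsidy around the equilibrium, the benefit split depends on the relative slopes, which at a point are proportional to the elasticities.
Buyer share = εs/(εs + |εd|) = 3.1/(3.1 + 1.9) = 0.62; seller share = |εd|/(εs + |εd|) = 0.38.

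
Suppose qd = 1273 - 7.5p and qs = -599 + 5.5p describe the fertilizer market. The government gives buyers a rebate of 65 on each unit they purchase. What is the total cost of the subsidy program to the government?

Pre-subsidy: 1273 - 7.5p = -599 + 5.5p gives p* = 144, q* = 193.
With the rebate, buyers effectively pay pb = ps − 65, where ps is the price sellers receive.
Demand in terms of ps becomes qd = 1273 − 7.5(ps − 65) = 1760.5 - 7.5ps. Setting this equal to supply: 1760.5 - 7.5ps = -599 + 5.5ps, so ps = 181.5.
Buyers pay pb = 181.5 − 65 = 116.5; q' = -599 + 5.5·181.5 = 399.25.
Government outlay = subsidy × quantity = 65 × 399.25 = 25951.25.

Government cost = 25951.25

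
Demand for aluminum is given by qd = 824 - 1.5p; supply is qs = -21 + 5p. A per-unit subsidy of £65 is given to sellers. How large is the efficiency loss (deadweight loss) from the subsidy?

Deadweight loss = £2437.5

Pre-subsidy: 824 - 1.5p = -21 + 5p gives p* = 130, q* = 629.
With the subsidy, sellers receive ps = pb + 65 for each unit, where pb is the price buyers pay.
Supply in terms of pb becomes qs = -21 + 5(pb + 65) = 304 + 5pb. Setting this equal to demand: 824 - 1.5pb = 304 + 5pb, so pb = 80.
Sellers receive ps = 80 + 65 = 145; q' = 824 − 1.5·80 = 704.
The subsidy expands output by 704 − 629 = 75 past the efficient level; on those units the gap between marginal cost and willingness to pay runs from 0 up to 65.
DWL = ½ × 65 × 75 = 2437.5.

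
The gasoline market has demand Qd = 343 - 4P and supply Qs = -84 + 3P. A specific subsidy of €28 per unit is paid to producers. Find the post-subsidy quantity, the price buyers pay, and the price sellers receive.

Q' = 147; buyers pay €49; sellers receive €77

Pre-subsidy: 343 - 4P = -84 + 3P gives P* = 61, Q* = 99.
With the subsidy, sellers receive Ps = Pb + 28 for each unit, where Pb is the price buyers pay.
Supply in terms of Pb becomes Qs = -84 + 3(Pb + 28) = 0 + 3Pb. Setting this equal to demand: 343 - 4Pb = 0 + 3Pb, so Pb = 49.
Sellers receive Ps = 49 + 28 = 77; Q' = 343 − 4·49 = 147.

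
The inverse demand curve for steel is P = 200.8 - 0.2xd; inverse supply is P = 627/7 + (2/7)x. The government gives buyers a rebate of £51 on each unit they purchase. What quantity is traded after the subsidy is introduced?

x' = 334

Pre-subsidy: 200.8 - 0.2x = 627/7 + (2/7)x gives x* = 229 and P* = 155.
With the rebate, buyers effectively pay Pb = Ps − 51, where Ps is the price sellers receive.
On the curves, Pb = 200.8 - 0.2x and Ps = 627/7 + (2/7)x; the wedge Ps − Pb = 51 gives 627/7 + (2/7)x − (200.8 - 0.2x) = 51, so x' = 334.
Then Pb = 200.8 − 0.2·334 = 134 and Ps = 627/7 + (2/7)·334 = 185.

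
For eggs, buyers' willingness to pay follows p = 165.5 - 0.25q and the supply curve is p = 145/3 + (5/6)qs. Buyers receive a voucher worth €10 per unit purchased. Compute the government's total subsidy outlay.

Government cost = 15260/13

Pre-subsidy: 165.5 - 0.25q = 145/3 + (5/6)q gives q* = 1406/13 and p* = 1800/13.
With the rebate, buyers effectively pay pb = ps − 10, where ps is the price sellers receive.
On the curves, pb = 165.5 - 0.25q and ps = 145/3 + (5/6)q; the wedge ps − pb = 10 gives 145/3 + (5/6)q − (165.5 - 0.25q) = 10, so q' = 1526/13.
Then pb = 165.5 − 0.25·(1526/13) = 1770/13 and ps = 145/3 + (5/6)·(1526/13) = 1900/13.
Government outlay = subsidy × quantity = 10 × 1526/13 = 15260/13.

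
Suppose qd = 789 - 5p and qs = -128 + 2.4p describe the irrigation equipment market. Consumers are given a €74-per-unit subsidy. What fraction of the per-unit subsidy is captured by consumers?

Pre-subsidy: 789 - 5p = -128 + 2.4p gives p* = 4585/37, q* = 6268/37.
With the rebate, buyers effectively pay pb = ps − 74, where ps is the price sellers receive.
Demand in terms of ps becomes qd = 789 − 5(ps − 74) = 1159 - 5ps. Setting this equal to supply: 1159 - 5ps = -128 + 2.4ps, so ps = 6435/37.
Buyers pay pb = 6435/37 − 74 = 3697/37; q' = -128 + 2.4·(6435/37) = 10708/37.
Buyers' price falls by p* − pb = 4585/37 − 3697/37 = 24; sellers' price rises by ps − p* = 6435/37 − 4585/37 = 50.
So consumers capture 24/74 = 12/37 of each unit of subsidy.

Consumer share = 12/37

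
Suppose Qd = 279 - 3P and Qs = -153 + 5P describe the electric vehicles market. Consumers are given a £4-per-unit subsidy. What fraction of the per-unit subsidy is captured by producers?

Pre-subsidy: 279 - 3P = -153 + 5P gives P* = 54, Q* = 117.
With the rebate, buyers effectively pay Pb = Ps − 4, where Ps is the price sellers receive.
Demand in terms of Ps becomes Qd = 279 − 3(Ps − 4) = 291 - 3Ps. Setting this equal to supply: 291 - 3Ps = -153 + 5Ps, so Ps = 55.5.
Buyers pay Pb = 55.5 − 4 = 51.5; Q' = -153 + 5·55.5 = 124.5.
Buyers' price falls by P* − Pb = 54 − 51.5 = 2.5; sellers' price rises by Ps − P* = 55.5 − 54 = 1.5.
So producers capture 1.5/4 = 0.375 of each unit of subsidy.

Producer share = 0.375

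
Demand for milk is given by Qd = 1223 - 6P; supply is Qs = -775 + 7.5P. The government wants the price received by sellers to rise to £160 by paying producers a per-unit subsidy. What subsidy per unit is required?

At a seller price of 160, quantity supplied is -775 + 7.5·160 = 425.
Buyers absorb 425 only when they pay Pb with 1223 − 6·Pb = 425, i.e. Pb = 133.
s = Ps − Pb = 160 − 133 = 27.

Required subsidy s = £27 per unit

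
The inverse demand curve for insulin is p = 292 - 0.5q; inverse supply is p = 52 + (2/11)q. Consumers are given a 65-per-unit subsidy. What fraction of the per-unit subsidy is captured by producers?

Pre-subsidy: 292 - 0.5q = 52 + (2/11)q gives q* = 352 and p* = 116.
With the rebate, buyers effectively pay pb = ps − 65, where ps is the price sellers receive.
On the curves, pb = 292 - 0.5q and ps = 52 + (2/11)q; the wedge ps − pb = 65 gives 52 + (2/11)q − (292 - 0.5q) = 65, so q' = 1342/3.
Then pb = 292 − 0.5·(1342/3) = 205/3 and ps = 52 + (2/11)·(1342/3) = 400/3.
Buyers' price falls by p* − pb = 116 − 205/3 = 143/3; sellers' price rises by ps − p* = 400/3 − 116 = 52/3.
So producers capture (52/3)/65 = 4/15 of each unit of subsidy.

Producer share = 4/15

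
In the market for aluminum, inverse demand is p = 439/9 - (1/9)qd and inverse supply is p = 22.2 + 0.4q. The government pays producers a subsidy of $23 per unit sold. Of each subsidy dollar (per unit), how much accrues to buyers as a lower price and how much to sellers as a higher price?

Buyers gain $5 per unit; sellers gain $18 per unit

Pre-subsidy: 439/9 - (1/9)q = 22.2 + 0.4q gives q* = 52 and p* = 43.
With the subsidy, sellers receive ps = pb + 23 for each unit, where pb is the price buyers pay.
On the curves, pb = 439/9 - (1/9)q and ps = 22.2 + 0.4q; the wedge ps − pb = 23 gives 22.2 + 0.4q − (439/9 - (1/9)q) = 23, so q' = 97.
Then pb = 439/9 − (1/9)·97 = 38 and ps = 22.2 + 0.4·97 = 61.
Buyers' price falls by p* − pb = 43 − 38 = 5; sellers' price rises by ps − p* = 61 − 43 = 18.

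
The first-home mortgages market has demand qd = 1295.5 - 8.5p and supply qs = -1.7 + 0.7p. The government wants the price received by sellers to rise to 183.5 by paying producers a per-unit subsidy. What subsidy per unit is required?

Required subsidy s = 46 per unit

At a seller price of 183.5, quantity supplied is -1.7 + 0.7·183.5 = 126.75.
Buyers absorb 126.75 only when they pay pb with 1295.5 − 8.5·pb = 126.75, i.e. pb = 137.5.
s = ps − pb = 183.5 − 137.5 = 46.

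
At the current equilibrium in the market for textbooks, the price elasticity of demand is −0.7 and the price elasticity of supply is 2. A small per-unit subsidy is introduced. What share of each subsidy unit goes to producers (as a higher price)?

For a small subsidy around the equilibrium, the benefit split depends on the relative slopes, which at a point are proportional to the elasticities.
Buyer share = εs/(εs + |εd|) = 2/(2 + 0.7) = 20/27; seller share = |εd|/(εs + |εd|) = 7/27.
So producers capture 7/27 of the subsidy.

Producer share = 7/27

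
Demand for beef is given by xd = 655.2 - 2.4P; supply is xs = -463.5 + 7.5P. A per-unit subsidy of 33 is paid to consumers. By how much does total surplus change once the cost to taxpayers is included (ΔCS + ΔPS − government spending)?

Net change in total surplus = -990

Pre-subsidy: 655.2 - 2.4P = -463.5 + 7.5P gives P* = 113, x* = 384.
With the rebate, buyers effectively pay Pb = Ps − 33, where Ps is the price sellers receive.
Demand in terms of Ps becomes xd = 655.2 − 2.4(Ps − 33) = 734.4 - 2.4Ps. Setting this equal to supply: 734.4 - 2.4Ps = -463.5 + 7.5Ps, so Ps = 121.
Buyers pay Pb = 121 − 33 = 88; x' = -463.5 + 7.5·121 = 444.
ΔCS = ½(384 + 444)(113 − 88) = 10350; ΔPS = ½(384 + 444)(121 − 113) = 3312.
Government spending = 33 × 444 = 14652.
Net change = 10350 + 3312 − 14652 = -990. The loss equals the DWL triangle ½·33·60.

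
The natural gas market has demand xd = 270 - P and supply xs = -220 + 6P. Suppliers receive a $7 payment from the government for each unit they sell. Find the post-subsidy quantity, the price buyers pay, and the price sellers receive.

x' = 206; buyers pay $64; sellers receive $71

Pre-subsidy: 270 - P = -220 + 6P gives P* = 70, x* = 200.
With the subsidy, sellers receive Ps = Pb + 7 for each unit, where Pb is the price buyers pay.
Supply in terms of Pb becomes xs = -220 + 6(Pb + 7) = -178 + 6Pb. Setting this equal to demand: 270 - Pb = -178 + 6Pb, so Pb = 64.
Sellers receive Ps = 64 + 7 = 71; x' = 270 − 1·64 = 206.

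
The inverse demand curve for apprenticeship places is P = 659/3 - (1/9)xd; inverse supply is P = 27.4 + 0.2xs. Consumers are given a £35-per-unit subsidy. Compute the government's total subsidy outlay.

Pre-subsidy: 659/3 - (1/9)x = 27.4 + 0.2x gives x* = 618 and P* = 151.
With the rebate, buyers effectively pay Pb = Ps − 35, where Ps is the price sellers receive.
On the curves, Pb = 659/3 - (1/9)x and Ps = 27.4 + 0.2x; the wedge Ps − Pb = 35 gives 27.4 + 0.2x − (659/3 - (1/9)x) = 35, so x' = 730.5.
Then Pb = 659/3 − (1/9)·730.5 = 138.5 and Ps = 27.4 + 0.2·730.5 = 173.5.
Government outlay = subsidy × quantity = 35 × 730.5 = 25567.5.

Government cost = £25567.5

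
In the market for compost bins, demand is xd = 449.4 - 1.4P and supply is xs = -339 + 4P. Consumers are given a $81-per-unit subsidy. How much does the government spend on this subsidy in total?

Government cost = $26649

Pre-subsidy: 449.4 - 1.4P = -339 + 4P gives P* = 146, x* = 245.
With the rebate, buyers effectively pay Pb = Ps − 81, where Ps is the price sellers receive.
Demand in terms of Ps becomes xd = 449.4 − 1.4(Ps − 81) = 562.8 - 1.4Ps. Setting this equal to supply: 562.8 - 1.4Ps = -339 + 4Ps, so Ps = 167.
Buyers pay Pb = 167 − 81 = 86; x' = -339 + 4·167 = 329.
Government outlay = subsidy × quantity = 81 × 329 = 26649.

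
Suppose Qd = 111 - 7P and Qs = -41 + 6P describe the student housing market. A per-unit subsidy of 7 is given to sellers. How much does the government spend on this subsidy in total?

Pre-subsidy: 111 - 7P = -41 + 6P gives P* = 152/13, Q* = 379/13.
With the subsidy, sellers receive Ps = Pb + 7 for each unit, where Pb is the price buyers pay.
Supply in terms of Pb becomes Qs = -41 + 6(Pb + 7) = 1 + 6Pb. Setting this equal to demand: 111 - 7Pb = 1 + 6Pb, so Pb = 110/13.
Sellers receive Ps = 110/13 + 7 = 201/13; Q' = 111 − 7·(110/13) = 673/13.
Government outlay = subsidy × quantity = 7 × 673/13 = 4711/13.

Government cost = 4711/13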